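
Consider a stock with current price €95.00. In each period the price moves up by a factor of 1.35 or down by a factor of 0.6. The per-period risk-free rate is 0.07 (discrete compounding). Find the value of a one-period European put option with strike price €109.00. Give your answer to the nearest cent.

Risk-neutral probability p = (1 + 0.07 − 0.6)/(1.35 − 0.6) = 0.4700/0.7500 = 0.6267
Terminal stock prices: S_u = 128.2, S_d = 57
Terminal payoffs (K − S): max(-19.25, 0) = 0, max(52, 0) = 52
Node 0 (S = 95): V_0 = 1/1.07·[0.6267·0.0000 + 0.3733·52.0000] = 18.1433

€18.14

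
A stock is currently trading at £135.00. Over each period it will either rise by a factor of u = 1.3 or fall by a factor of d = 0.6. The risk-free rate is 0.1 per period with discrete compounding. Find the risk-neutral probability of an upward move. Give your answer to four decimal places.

p = 0.7143

Risk-neutral probability p = (1 + 0.1 − 0.6)/(1.3 − 0.6) = 0.5000/0.7000 = 0.7143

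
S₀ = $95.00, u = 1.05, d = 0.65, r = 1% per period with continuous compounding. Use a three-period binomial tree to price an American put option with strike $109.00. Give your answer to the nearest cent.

$14.00

Risk-neutral probability p = (e^0.01 − 0.65)/(1.05 − 0.65) = 0.3601/0.4000 = 0.9001
Terminal stock prices: S_uuu = 110, S_uud = 68.08, S_udd = 42.14, S_ddd = 26.09
Terminal payoffs (K − S): max(-0.9744, 0) = 0, max(40.92, 0) = 40.92, max(66.86, 0) = 66.86, max(82.91, 0) = 82.91
Node uu (S = 104.7): continuation = e^(−0.01)·[0.9001·0.0000 + 0.0999·40.9206] = 4.0463; exercise value = 4.2625 > continuation, so V_uu = 4.2625 (exercise)
Node ud (S = 64.84): continuation = e^(−0.01)·[0.9001·40.9206 + 0.0999·66.8556] = 43.0779; exercise value = 44.1625 > continuation, so V_ud = 44.1625 (exercise)
Node dd (S = 40.14): continuation = e^(−0.01)·[0.9001·66.8556 + 0.0999·82.9106] = 67.7779; exercise value = 68.8625 > continuation, so V_dd = 68.8625 (exercise)
Node u (S = 99.75): continuation = e^(−0.01)·[0.9001·4.2625 + 0.0999·44.1625] = 8.1654; exercise value = 9.2500 > continuation, so V_u = 9.2500 (exercise)
Node d (S = 61.75): continuation = e^(−0.01)·[0.9001·44.1625 + 0.0999·68.8625] = 46.1654; exercise value = 47.2500 > continuation, so V_d = 47.2500 (exercise)
Node 0 (S = 95): continuation = e^(−0.01)·[0.9001·9.2500 + 0.0999·47.2500] = 12.9154; exercise value = 14.0000 > continuation, so V_0 = 14.0000 (exercise)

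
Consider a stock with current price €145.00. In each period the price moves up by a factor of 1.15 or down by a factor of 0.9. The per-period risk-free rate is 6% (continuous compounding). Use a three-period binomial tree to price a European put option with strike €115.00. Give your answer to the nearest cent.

€0.34

Risk-neutral probability p = (e^0.06 − 0.9)/(1.15 − 0.9) = 0.1618/0.2500 = 0.6473
Terminal stock prices: S_uuu = 220.5, S_uud = 172.6, S_udd = 135.1, S_ddd = 105.7
Terminal payoffs (K − S): max(-105.5, 0) = 0, max(-57.59, 0) = 0, max(-20.07, 0) = 0, max(9.295, 0) = 9.295
Node uu (S = 191.8): V_uu = e^(−0.06)·[0.6473·0.0000 + 0.3527·0.0000] = 0.0000
Node ud (S = 150.1): V_ud = e^(−0.06)·[0.6473·0.0000 + 0.3527·0.0000] = 0.0000
Node dd (S = 117.5): V_dd = e^(−0.06)·[0.6473·0.0000 + 0.3527·9.2950] = 3.0870
Node u (S = 166.8): V_u = e^(−0.06)·[0.6473·0.0000 + 0.3527·0.0000] = 0.0000
Node d (S = 130.5): V_d = e^(−0.06)·[0.6473·0.0000 + 0.3527·3.0870] = 1.0253
Node 0 (S = 145): V_0 = e^(−0.06)·[0.6473·0.0000 + 0.3527·1.0253] = 0.3405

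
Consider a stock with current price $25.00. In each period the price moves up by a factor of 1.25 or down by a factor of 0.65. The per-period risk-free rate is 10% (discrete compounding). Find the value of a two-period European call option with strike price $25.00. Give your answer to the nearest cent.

$6.54

Risk-neutral probability p = (1 + 0.1 − 0.65)/(1.25 − 0.65) = 0.4500/0.6000 = 0.7500
Terminal stock prices: S_uu = 39.06, S_ud = 20.31, S_dd = 10.56
Terminal payoffs (S − K): max(14.06, 0) = 14.06, max(-4.688, 0) = 0, max(-14.44, 0) = 0
Node u (S = 31.25): V_u = 1/1.1·[0.7500·14.0625 + 0.2500·0.0000] = 9.5881
Node d (S = 16.25): V_d = 1/1.1·[0.7500·0.0000 + 0.2500·0.0000] = 0.0000
Node 0 (S = 25): V_0 = 1/1.1·[0.7500·9.5881 + 0.2500·0.0000] = 6.5373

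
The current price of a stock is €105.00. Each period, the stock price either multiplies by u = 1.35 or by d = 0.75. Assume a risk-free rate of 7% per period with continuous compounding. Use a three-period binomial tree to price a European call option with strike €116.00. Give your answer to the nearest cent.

€26.86

Risk-neutral probability p = (e^0.07 − 0.75)/(1.35 − 0.75) = 0.3225/0.6000 = 0.5375
Terminal stock prices: S_uuu = 258.3, S_uud = 143.5, S_udd = 79.73, S_ddd = 44.3
Terminal payoffs (S − K): max(142.3, 0) = 142.3, max(27.52, 0) = 27.52, max(-36.27, 0) = 0, max(-71.7, 0) = 0
Node uu (S = 191.4): V_uu = e^(−0.07)·[0.5375·142.3394 + 0.4625·27.5219] = 83.2048
Node ud (S = 106.3): V_ud = e^(−0.07)·[0.5375·27.5219 + 0.4625·0.0000] = 13.7933
Node dd (S = 59.06): V_dd = e^(−0.07)·[0.5375·0.0000 + 0.4625·0.0000] = 0.0000
Node u (S = 141.8): V_u = e^(−0.07)·[0.5375·83.2048 + 0.4625·13.7933] = 47.6480
Node d (S = 78.75): V_d = e^(−0.07)·[0.5375·13.7933 + 0.4625·0.0000] = 6.9128
Node 0 (S = 105): V_0 = e^(−0.07)·[0.5375·47.6480 + 0.4625·6.9128] = 26.8609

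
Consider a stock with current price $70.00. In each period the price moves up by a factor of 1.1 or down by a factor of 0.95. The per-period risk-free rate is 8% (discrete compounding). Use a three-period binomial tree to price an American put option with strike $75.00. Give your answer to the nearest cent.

Risk-neutral probability p = (1 + 0.08 − 0.95)/(1.1 − 0.95) = 0.1300/0.1500 = 0.8667
Terminal stock prices: S_uuu = 93.17, S_uud = 80.47, S_udd = 69.49, S_ddd = 60.02
Terminal payoffs (K − S): max(-18.17, 0) = 0, max(-5.465, 0) = 0, max(5.508, 0) = 5.508, max(14.98, 0) = 14.98
Node uu (S = 84.7): continuation = 1/1.08·[0.8667·0.0000 + 0.1333·0.0000] = 0.0000; exercise value = 0.0000 ≤ continuation, so V_uu = 0.0000
Node ud (S = 73.15): continuation = 1/1.08·[0.8667·0.0000 + 0.1333·5.5075] = 0.6799; exercise value = 1.8500 > continuation, so V_ud = 1.8500 (exercise)
Node dd (S = 63.17): continuation = 1/1.08·[0.8667·5.5075 + 0.1333·14.9838] = 6.2694; exercise value = 11.8250 > continuation, so V_dd = 11.8250 (exercise)
Node u (S = 77): continuation = 1/1.08·[0.8667·0.0000 + 0.1333·1.8500] = 0.2284; exercise value = 0.0000 ≤ continuation, so V_u = 0.2284
Node d (S = 66.5): continuation = 1/1.08·[0.8667·1.8500 + 0.1333·11.8250] = 2.9444; exercise value = 8.5000 > continuation, so V_d = 8.5000 (exercise)
Node 0 (S = 70): continuation = 1/1.08·[0.8667·0.2284 + 0.1333·8.5000] = 1.2327; exercise value = 5.0000 > continuation, so V_0 = 5.0000 (exercise)

$5.00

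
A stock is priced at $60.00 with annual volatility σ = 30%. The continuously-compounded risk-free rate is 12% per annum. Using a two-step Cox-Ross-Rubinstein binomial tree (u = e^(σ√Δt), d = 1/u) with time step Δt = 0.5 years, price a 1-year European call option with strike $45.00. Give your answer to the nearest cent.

$20.94

CRR parameters: u = e^(σ√Δt) = e^(0.3·√0.5) = 1.2363, d = 1/u = 0.8089
Per-period rate: rΔt = 0.12·0.5 = 0.06, so R = e^0.06 = 1.0618
Risk-neutral probability p = (e^0.06 − 0.8089)/(1.2363 − 0.8089) = 0.2530/0.4275 = 0.5918
Terminal stock prices: S_uu = 91.71, S_ud = 60, S_dd = 39.26
Terminal payoffs (S − K): max(46.71, 0) = 46.71, max(15, 0) = 15, max(-5.745, 0) = 0
Node u (S = 74.18): V_u = e^(−0.06)·[0.5918·46.7079 + 0.4082·15.0000] = 31.7993
Node d (S = 48.53): V_d = e^(−0.06)·[0.5918·15.0000 + 0.4082·0.0000] = 8.3604
Node 0 (S = 60): V_0 = e^(−0.06)·[0.5918·31.7993 + 0.4082·8.3604] = 20.9375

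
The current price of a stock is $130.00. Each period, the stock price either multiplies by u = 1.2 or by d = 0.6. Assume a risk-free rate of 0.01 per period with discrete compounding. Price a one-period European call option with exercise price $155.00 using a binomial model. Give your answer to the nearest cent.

$0.68

Risk-neutral probability p = (1 + 0.01 − 0.6)/(1.2 − 0.6) = 0.4100/0.6000 = 0.6833
Terminal stock prices: S_u = 156, S_d = 78
Terminal payoffs (S − K): max(1, 0) = 1, max(-77, 0) = 0
Node 0 (S = 130): V_0 = 1/1.01·[0.6833·1.0000 + 0.3167·0.0000] = 0.6766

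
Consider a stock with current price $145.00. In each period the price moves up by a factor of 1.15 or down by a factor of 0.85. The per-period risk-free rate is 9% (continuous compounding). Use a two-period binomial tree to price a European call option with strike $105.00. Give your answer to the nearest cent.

$57.30

Risk-neutral probability p = (e^0.09 − 0.85)/(1.15 − 0.85) = 0.2442/0.3000 = 0.8139
Terminal stock prices: S_uu = 191.8, S_ud = 141.7, S_dd = 104.8
Terminal payoffs (S − K): max(86.76, 0) = 86.76, max(36.74, 0) = 36.74, max(-0.2375, 0) = 0
Node u (S = 166.8): V_u = e^(−0.09)·[0.8139·86.7625 + 0.1861·36.7375] = 70.7872
Node d (S = 123.2): V_d = e^(−0.09)·[0.8139·36.7375 + 0.1861·0.0000] = 27.3276
Node 0 (S = 145): V_0 = e^(−0.09)·[0.8139·70.7872 + 0.1861·27.3276] = 57.3035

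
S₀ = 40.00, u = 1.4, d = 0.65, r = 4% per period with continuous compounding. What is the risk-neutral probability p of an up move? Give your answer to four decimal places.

p = 0.5211

Risk-neutral probability p = (e^0.04 − 0.65)/(1.4 − 0.65) = 0.3908/0.7500 = 0.5211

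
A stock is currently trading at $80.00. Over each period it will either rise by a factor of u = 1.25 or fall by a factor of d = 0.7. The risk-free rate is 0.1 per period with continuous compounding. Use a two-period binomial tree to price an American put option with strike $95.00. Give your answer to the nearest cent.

Risk-neutral probability p = (e^0.1 − 0.7)/(1.25 − 0.7) = 0.4052/0.5500 = 0.7367
Terminal stock prices: S_uu = 125, S_ud = 70, S_dd = 39.2
Terminal payoffs (K − S): max(-30, 0) = 0, max(25, 0) = 25, max(55.8, 0) = 55.8
Node u (S = 100): continuation = e^(−0.1)·[0.7367·0.0000 + 0.2633·25.0000] = 5.9567; exercise value = 0.0000 ≤ continuation, so V_u = 5.9567
Node d (S = 56): continuation = e^(−0.1)·[0.7367·25.0000 + 0.2633·55.8000] = 29.9596; exercise value = 39.0000 > continuation, so V_d = 39.0000 (exercise)
Node 0 (S = 80): continuation = e^(−0.1)·[0.7367·5.9567 + 0.2633·39.0000] = 13.2629; exercise value = 15.0000 > continuation, so V_0 = 15.0000 (exercise)

$15.00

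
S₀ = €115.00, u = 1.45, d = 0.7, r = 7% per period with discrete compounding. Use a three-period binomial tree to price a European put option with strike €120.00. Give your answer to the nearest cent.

€20.43

Risk-neutral probability p = (1 + 0.07 − 0.7)/(1.45 − 0.7) = 0.3700/0.7500 = 0.4933
Terminal stock prices: S_uuu = 350.6, S_uud = 169.3, S_udd = 81.71, S_ddd = 39.44
Terminal payoffs (K − S): max(-230.6, 0) = 0, max(-49.25, 0) = 0, max(38.29, 0) = 38.29, max(80.56, 0) = 80.56
Node uu (S = 241.8): V_uu = 1/1.07·[0.4933·0.0000 + 0.5067·0.0000] = 0.0000
Node ud (S = 116.7): V_ud = 1/1.07·[0.4933·0.0000 + 0.5067·38.2925] = 18.1323
Node dd (S = 56.35): V_dd = 1/1.07·[0.4933·38.2925 + 0.5067·80.5550] = 55.7995
Node u (S = 166.8): V_u = 1/1.07·[0.4933·0.0000 + 0.5067·18.1323] = 8.5860
Node d (S = 80.5): V_d = 1/1.07·[0.4933·18.1323 + 0.5067·55.7995] = 34.7823
Node 0 (S = 115): V_0 = 1/1.07·[0.4933·8.5860 + 0.5067·34.7823] = 20.4288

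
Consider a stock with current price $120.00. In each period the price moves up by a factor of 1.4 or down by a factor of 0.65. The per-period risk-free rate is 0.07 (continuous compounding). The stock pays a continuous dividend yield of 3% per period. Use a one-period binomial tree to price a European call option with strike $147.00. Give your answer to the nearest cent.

$10.20

Per-period risk-free factor R = e^0.07 = 1.0725; dividend-adjusted growth = e^(0.07−0.03) = 1.0408.
Risk-neutral probability p = (1.0408 − 0.65)/(1.4 − 0.65) = 0.3908/0.7500 = 0.5211
Terminal stock prices: S_u = 168, S_d = 78
Terminal payoffs (S − K): max(21, 0) = 21, max(-69, 0) = 0
Node 0 (S = 120): V_0 = e^(−0.07)·[0.5211·21.0000 + 0.4789·0.0000] = 10.2029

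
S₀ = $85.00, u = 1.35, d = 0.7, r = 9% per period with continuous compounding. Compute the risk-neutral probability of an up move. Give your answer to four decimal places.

p = 0.6064

Risk-neutral probability p = (e^0.09 − 0.7)/(1.35 − 0.7) = 0.3942/0.6500 = 0.6064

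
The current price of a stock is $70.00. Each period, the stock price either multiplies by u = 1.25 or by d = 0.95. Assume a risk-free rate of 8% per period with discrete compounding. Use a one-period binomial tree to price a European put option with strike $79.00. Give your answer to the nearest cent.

$6.56

Risk-neutral probability p = (1 + 0.08 − 0.95)/(1.25 − 0.95) = 0.1300/0.3000 = 0.4333
Terminal stock prices: S_u = 87.5, S_d = 66.5
Terminal payoffs (K − S): max(-8.5, 0) = 0, max(12.5, 0) = 12.5
Node 0 (S = 70): V_0 = 1/1.08·[0.4333·0.0000 + 0.5667·12.5000] = 6.5586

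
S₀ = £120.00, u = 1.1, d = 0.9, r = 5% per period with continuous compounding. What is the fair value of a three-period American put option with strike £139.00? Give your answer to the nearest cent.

Risk-neutral probability p = (e^0.05 − 0.9)/(1.1 − 0.9) = 0.1513/0.2000 = 0.7564
Terminal stock prices: S_uuu = 159.7, S_uud = 130.7, S_udd = 106.9, S_ddd = 87.48
Terminal payoffs (K − S): max(-20.72, 0) = 0, max(8.32, 0) = 8.32, max(32.08, 0) = 32.08, max(51.52, 0) = 51.52
Node uu (S = 145.2): continuation = e^(−0.05)·[0.7564·0.0000 + 0.2436·8.3200] = 1.9283; exercise value = 0.0000 ≤ continuation, so V_uu = 1.9283
Node ud (S = 118.8): continuation = e^(−0.05)·[0.7564·8.3200 + 0.2436·32.0800] = 13.4209; exercise value = 20.2000 > continuation, so V_ud = 20.2000 (exercise)
Node dd (S = 97.2): continuation = e^(−0.05)·[0.7564·32.0800 + 0.2436·51.5200] = 35.0209; exercise value = 41.8000 > continuation, so V_dd = 41.8000 (exercise)
Node u (S = 132): continuation = e^(−0.05)·[0.7564·1.9283 + 0.2436·20.2000] = 6.0689; exercise value = 7.0000 > continuation, so V_u = 7.0000 (exercise)
Node d (S = 108): continuation = e^(−0.05)·[0.7564·20.2000 + 0.2436·41.8000] = 24.2209; exercise value = 31.0000 > continuation, so V_d = 31.0000 (exercise)
Node 0 (S = 120): continuation = e^(−0.05)·[0.7564·7.0000 + 0.2436·31.0000] = 12.2209; exercise value = 19.0000 > continuation, so V_0 = 19.0000 (exercise)

£19.00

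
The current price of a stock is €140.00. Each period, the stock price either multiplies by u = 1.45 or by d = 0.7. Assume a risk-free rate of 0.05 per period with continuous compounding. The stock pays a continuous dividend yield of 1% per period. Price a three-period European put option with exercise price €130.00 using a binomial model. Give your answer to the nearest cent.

Per-period risk-free factor R = e^0.05 = 1.0513; dividend-adjusted growth = e^(0.05−0.01) = 1.0408.
Risk-neutral probability p = (1.0408 − 0.7)/(1.45 − 0.7) = 0.3408/0.7500 = 0.4544
Terminal stock prices: S_uuu = 426.8, S_uud = 206, S_udd = 99.47, S_ddd = 48.02
Terminal payoffs (K − S): max(-296.8, 0) = 0, max(-76.05, 0) = 0, max(30.53, 0) = 30.53, max(81.98, 0) = 81.98
Node uu (S = 294.4): V_uu = e^(−0.05)·[0.4544·0.0000 + 0.5456·0.0000] = 0.0000
Node ud (S = 142.1): V_ud = e^(−0.05)·[0.4544·0.0000 + 0.5456·30.5300] = 15.8444
Node dd (S = 68.6): V_dd = e^(−0.05)·[0.4544·30.5300 + 0.5456·81.9800] = 55.7424
Node u (S = 203): V_u = e^(−0.05)·[0.4544·0.0000 + 0.5456·15.8444] = 8.2229
Node d (S = 98): V_d = e^(−0.05)·[0.4544·15.8444 + 0.5456·55.7424] = 35.7778
Node 0 (S = 140): V_0 = e^(−0.05)·[0.4544·8.2229 + 0.5456·35.7778] = 22.1222

€22.12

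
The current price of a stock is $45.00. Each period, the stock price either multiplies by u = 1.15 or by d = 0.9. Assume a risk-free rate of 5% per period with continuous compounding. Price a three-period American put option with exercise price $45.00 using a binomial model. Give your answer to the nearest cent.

$1.94

Risk-neutral probability p = (e^0.05 − 0.9)/(1.15 − 0.9) = 0.1513/0.2500 = 0.6051
Terminal stock prices: S_uuu = 68.44, S_uud = 53.56, S_udd = 41.92, S_ddd = 32.81
Terminal payoffs (K − S): max(-23.44, 0) = 0, max(-8.561, 0) = 0, max(3.083, 0) = 3.083, max(12.19, 0) = 12.19
Node uu (S = 59.51): continuation = e^(−0.05)·[0.6051·0.0000 + 0.3949·0.0000] = 0.0000; exercise value = 0.0000 ≤ continuation, so V_uu = 0.0000
Node ud (S = 46.57): continuation = e^(−0.05)·[0.6051·0.0000 + 0.3949·3.0825] = 1.1580; exercise value = 0.0000 ≤ continuation, so V_ud = 1.1580
Node dd (S = 36.45): continuation = e^(−0.05)·[0.6051·3.0825 + 0.3949·12.1950] = 6.3553; exercise value = 8.5500 > continuation, so V_dd = 8.5500 (exercise)
Node u (S = 51.75): continuation = e^(−0.05)·[0.6051·0.0000 + 0.3949·1.1580] = 0.4350; exercise value = 0.0000 ≤ continuation, so V_u = 0.4350
Node d (S = 40.5): continuation = e^(−0.05)·[0.6051·1.1580 + 0.3949·8.5500] = 3.8783; exercise value = 4.5000 > continuation, so V_d = 4.5000 (exercise)
Node 0 (S = 45): continuation = e^(−0.05)·[0.6051·0.4350 + 0.3949·4.5000] = 1.9408; exercise value = 0.0000 ≤ continuation, so V_0 = 1.9408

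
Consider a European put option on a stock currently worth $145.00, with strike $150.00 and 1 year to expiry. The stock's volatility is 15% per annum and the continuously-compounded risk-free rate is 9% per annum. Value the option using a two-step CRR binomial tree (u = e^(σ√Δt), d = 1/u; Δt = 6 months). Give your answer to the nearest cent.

$4.83

CRR parameters: u = e^(σ√Δt) = e^(0.15·√0.5) = 1.1119, d = 1/u = 0.8994
Per-period rate: rΔt = 0.09·0.5 = 0.045, so R = e^0.045 = 1.0460
Risk-neutral probability p = (e^0.045 − 0.8994)/(1.1119 − 0.8994) = 0.1467/0.2125 = 0.6901
Terminal stock prices: S_uu = 179.3, S_ud = 145, S_dd = 117.3
Terminal payoffs (K − S): max(-29.27, 0) = 0, max(5, 0) = 5, max(32.72, 0) = 32.72
Node u (S = 161.2): V_u = e^(−0.045)·[0.6901·0.0000 + 0.3099·5.0000] = 1.4814
Node d (S = 130.4): V_d = e^(−0.045)·[0.6901·5.0000 + 0.3099·32.7156] = 12.9917
Node 0 (S = 145): V_0 = e^(−0.045)·[0.6901·1.4814 + 0.3099·12.9917] = 4.8265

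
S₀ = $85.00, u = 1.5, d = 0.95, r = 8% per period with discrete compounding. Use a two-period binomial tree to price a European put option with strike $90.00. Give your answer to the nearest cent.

Risk-neutral probability p = (1 + 0.08 − 0.95)/(1.5 − 0.95) = 0.1300/0.5500 = 0.2364
Terminal stock prices: S_uu = 191.2, S_ud = 121.1, S_dd = 76.71
Terminal payoffs (K − S): max(-101.2, 0) = 0, max(-31.12, 0) = 0, max(13.29, 0) = 13.29
Node u (S = 127.5): V_u = 1/1.08·[0.2364·0.0000 + 0.7636·0.0000] = 0.0000
Node d (S = 80.75): V_d = 1/1.08·[0.2364·0.0000 + 0.7636·13.2875] = 9.3952
Node 0 (S = 85): V_0 = 1/1.08·[0.2364·0.0000 + 0.7636·9.3952] = 6.6431

$6.64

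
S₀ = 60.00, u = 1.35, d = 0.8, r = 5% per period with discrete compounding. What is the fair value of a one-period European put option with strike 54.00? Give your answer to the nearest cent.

Risk-neutral probability p = (1 + 0.05 − 0.8)/(1.35 − 0.8) = 0.2500/0.5500 = 0.4545
Terminal stock prices: S_u = 81, S_d = 48
Terminal payoffs (K − S): max(-27, 0) = 0, max(6, 0) = 6
Node 0 (S = 60): V_0 = 1/1.05·[0.4545·0.0000 + 0.5455·6.0000] = 3.1169

3.12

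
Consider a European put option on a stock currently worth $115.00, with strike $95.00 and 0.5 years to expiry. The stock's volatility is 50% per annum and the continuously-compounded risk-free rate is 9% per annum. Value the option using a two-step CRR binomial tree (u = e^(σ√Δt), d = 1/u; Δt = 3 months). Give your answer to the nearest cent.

$6.46

CRR parameters: u = e^(σ√Δt) = e^(0.5·√0.25) = 1.2840, d = 1/u = 0.7788
Per-period rate: rΔt = 0.09·0.25 = 0.0225, so R = e^0.0225 = 1.0228
Risk-neutral probability p = (e^0.0225 − 0.7788)/(1.2840 − 0.7788) = 0.2440/0.5052 = 0.4829
Terminal stock prices: S_uu = 189.6, S_ud = 115, S_dd = 69.75
Terminal payoffs (K − S): max(-94.6, 0) = 0, max(-20, 0) = 0, max(25.25, 0) = 25.25
Node u (S = 147.7): V_u = e^(−0.0225)·[0.4829·0.0000 + 0.5171·0.0000] = 0.0000
Node d (S = 89.56): V_d = e^(−0.0225)·[0.4829·0.0000 + 0.5171·25.2490] = 12.7667
Node 0 (S = 115): V_0 = e^(−0.0225)·[0.4829·0.0000 + 0.5171·12.7667] = 6.4552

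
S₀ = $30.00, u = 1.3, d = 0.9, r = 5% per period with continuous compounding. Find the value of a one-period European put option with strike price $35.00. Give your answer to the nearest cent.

$4.73

Risk-neutral probability p = (e^0.05 − 0.9)/(1.3 − 0.9) = 0.1513/0.4000 = 0.3782
Terminal stock prices: S_u = 39, S_d = 27
Terminal payoffs (K − S): max(-4, 0) = 0, max(8, 0) = 8
Node 0 (S = 30): V_0 = e^(−0.05)·[0.3782·0.0000 + 0.6218·8.0000] = 4.7320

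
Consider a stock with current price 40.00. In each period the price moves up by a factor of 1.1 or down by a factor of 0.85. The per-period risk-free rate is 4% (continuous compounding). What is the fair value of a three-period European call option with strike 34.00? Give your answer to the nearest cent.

Risk-neutral probability p = (e^0.04 − 0.85)/(1.1 − 0.85) = 0.1908/0.2500 = 0.7632
Terminal stock prices: S_uuu = 53.24, S_uud = 41.14, S_udd = 31.79, S_ddd = 24.56
Terminal payoffs (S − K): max(19.24, 0) = 19.24, max(7.14, 0) = 7.14, max(-2.21, 0) = 0, max(-9.435, 0) = 0
Node uu (S = 48.4): V_uu = e^(−0.04)·[0.7632·19.2400 + 0.2368·7.1400] = 15.7332
Node ud (S = 37.4): V_ud = e^(−0.04)·[0.7632·7.1400 + 0.2368·0.0000] = 5.2359
Node dd (S = 28.9): V_dd = e^(−0.04)·[0.7632·0.0000 + 0.2368·0.0000] = 0.0000
Node u (S = 44): V_u = e^(−0.04)·[0.7632·15.7332 + 0.2368·5.2359] = 12.7284
Node d (S = 34): V_d = e^(−0.04)·[0.7632·5.2359 + 0.2368·0.0000] = 3.8396
Node 0 (S = 40): V_0 = e^(−0.04)·[0.7632·12.7284 + 0.2368·3.8396] = 10.2073

10.21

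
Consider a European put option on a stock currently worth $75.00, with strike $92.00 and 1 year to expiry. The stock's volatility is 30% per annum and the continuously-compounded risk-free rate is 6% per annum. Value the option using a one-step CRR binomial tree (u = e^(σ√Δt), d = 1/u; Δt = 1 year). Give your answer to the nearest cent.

CRR parameters: u = e^(σ√Δt) = e^(0.3·√1) = 1.3499, d = 1/u = 0.7408
Per-period rate: rΔt = 0.06·1 = 0.06, so R = e^0.06 = 1.0618
Risk-neutral probability p = (e^0.06 − 0.7408)/(1.3499 − 0.7408) = 0.3210/0.6090 = 0.5271
Terminal stock prices: S_u = 101.2, S_d = 55.56
Terminal payoffs (K − S): max(-9.239, 0) = 0, max(36.44, 0) = 36.44
Node 0 (S = 75): V_0 = e^(−0.06)·[0.5271·0.0000 + 0.4729·36.4386] = 16.2287

$16.23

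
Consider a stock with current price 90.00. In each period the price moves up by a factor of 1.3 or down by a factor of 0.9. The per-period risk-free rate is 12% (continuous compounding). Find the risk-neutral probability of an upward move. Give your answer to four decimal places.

Risk-neutral probability p = (e^0.12 − 0.9)/(1.3 − 0.9) = 0.2275/0.4000 = 0.5687

p = 0.5687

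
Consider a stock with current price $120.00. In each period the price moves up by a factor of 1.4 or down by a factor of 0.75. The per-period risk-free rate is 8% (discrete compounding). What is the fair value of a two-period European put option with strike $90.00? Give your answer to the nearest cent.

$4.68

Risk-neutral probability p = (1 + 0.08 − 0.75)/(1.4 − 0.75) = 0.3300/0.6500 = 0.5077
Terminal stock prices: S_uu = 235.2, S_ud = 126, S_dd = 67.5
Terminal payoffs (K − S): max(-145.2, 0) = 0, max(-36, 0) = 0, max(22.5, 0) = 22.5
Node u (S = 168): V_u = 1/1.08·[0.5077·0.0000 + 0.4923·0.0000] = 0.0000
Node d (S = 90): V_d = 1/1.08·[0.5077·0.0000 + 0.4923·22.5000] = 10.2564
Node 0 (S = 120): V_0 = 1/1.08·[0.5077·0.0000 + 0.4923·10.2564] = 4.6753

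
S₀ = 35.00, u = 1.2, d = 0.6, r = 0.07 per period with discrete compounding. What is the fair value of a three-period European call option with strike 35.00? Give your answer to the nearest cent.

10.00

Risk-neutral probability p = (1 + 0.07 − 0.6)/(1.2 − 0.6) = 0.4700/0.6000 = 0.7833
Terminal stock prices: S_uuu = 60.48, S_uud = 30.24, S_udd = 15.12, S_ddd = 7.56
Terminal payoffs (S − K): max(25.48, 0) = 25.48, max(-4.76, 0) = 0, max(-19.88, 0) = 0, max(-27.44, 0) = 0
Node uu (S = 50.4): V_uu = 1/1.07·[0.7833·25.4800 + 0.2167·0.0000] = 18.6536
Node ud (S = 25.2): V_ud = 1/1.07·[0.7833·0.0000 + 0.2167·0.0000] = 0.0000
Node dd (S = 12.6): V_dd = 1/1.07·[0.7833·0.0000 + 0.2167·0.0000] = 0.0000
Node u (S = 42): V_u = 1/1.07·[0.7833·18.6536 + 0.2167·0.0000] = 13.6560
Node d (S = 21): V_d = 1/1.07·[0.7833·0.0000 + 0.2167·0.0000] = 0.0000
Node 0 (S = 35): V_0 = 1/1.07·[0.7833·13.6560 + 0.2167·0.0000] = 9.9974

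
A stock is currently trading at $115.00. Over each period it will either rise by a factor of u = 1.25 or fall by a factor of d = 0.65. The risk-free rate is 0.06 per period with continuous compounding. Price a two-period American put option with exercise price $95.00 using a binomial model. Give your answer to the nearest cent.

$6.28

Risk-neutral probability p = (e^0.06 − 0.65)/(1.25 − 0.65) = 0.4118/0.6000 = 0.6864
Terminal stock prices: S_uu = 179.7, S_ud = 93.44, S_dd = 48.59
Terminal payoffs (K − S): max(-84.69, 0) = 0, max(1.562, 0) = 1.562, max(46.41, 0) = 46.41
Node u (S = 143.8): continuation = e^(−0.06)·[0.6864·0.0000 + 0.3136·1.5625] = 0.4615; exercise value = 0.0000 ≤ continuation, so V_u = 0.4615
Node d (S = 74.75): continuation = e^(−0.06)·[0.6864·1.5625 + 0.3136·46.4125] = 14.7176; exercise value = 20.2500 > continuation, so V_d = 20.2500 (exercise)
Node 0 (S = 115): continuation = e^(−0.06)·[0.6864·0.4615 + 0.3136·20.2500] = 6.2790; exercise value = 0.0000 ≤ continuation, so V_0 = 6.2790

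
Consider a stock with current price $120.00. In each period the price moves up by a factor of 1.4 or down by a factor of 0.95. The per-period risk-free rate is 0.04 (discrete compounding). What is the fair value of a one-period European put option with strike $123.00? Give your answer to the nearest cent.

Risk-neutral probability p = (1 + 0.04 − 0.95)/(1.4 − 0.95) = 0.0900/0.4500 = 0.2000
Terminal stock prices: S_u = 168, S_d = 114
Terminal payoffs (K − S): max(-45, 0) = 0, max(9, 0) = 9
Node 0 (S = 120): V_0 = 1/1.04·[0.2000·0.0000 + 0.8000·9.0000] = 6.9231

$6.92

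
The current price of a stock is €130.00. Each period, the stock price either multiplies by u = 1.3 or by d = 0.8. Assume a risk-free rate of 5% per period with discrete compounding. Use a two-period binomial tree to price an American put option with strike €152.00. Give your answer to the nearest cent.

Risk-neutral probability p = (1 + 0.05 − 0.8)/(1.3 − 0.8) = 0.2500/0.5000 = 0.5000
Terminal stock prices: S_uu = 219.7, S_ud = 135.2, S_dd = 83.2
Terminal payoffs (K − S): max(-67.7, 0) = 0, max(16.8, 0) = 16.8, max(68.8, 0) = 68.8
Node u (S = 169): continuation = 1/1.05·[0.5000·0.0000 + 0.5000·16.8000] = 8.0000; exercise value = 0.0000 ≤ continuation, so V_u = 8.0000
Node d (S = 104): continuation = 1/1.05·[0.5000·16.8000 + 0.5000·68.8000] = 40.7619; exercise value = 48.0000 > continuation, so V_d = 48.0000 (exercise)
Node 0 (S = 130): continuation = 1/1.05·[0.5000·8.0000 + 0.5000·48.0000] = 26.6667; exercise value = 22.0000 ≤ continuation, so V_0 = 26.6667

€26.67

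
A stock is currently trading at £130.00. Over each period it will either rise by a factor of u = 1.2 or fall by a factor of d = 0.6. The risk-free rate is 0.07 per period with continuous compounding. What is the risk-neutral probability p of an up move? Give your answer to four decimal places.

Risk-neutral probability p = (e^0.07 − 0.6)/(1.2 − 0.6) = 0.4725/0.6000 = 0.7875

p = 0.7875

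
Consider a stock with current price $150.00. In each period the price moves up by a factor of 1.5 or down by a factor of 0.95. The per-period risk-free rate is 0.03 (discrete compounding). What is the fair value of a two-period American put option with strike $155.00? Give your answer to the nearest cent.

Risk-neutral probability p = (1 + 0.03 − 0.95)/(1.5 − 0.95) = 0.0800/0.5500 = 0.1455
Terminal stock prices: S_uu = 337.5, S_ud = 213.8, S_dd = 135.4
Terminal payoffs (K − S): max(-182.5, 0) = 0, max(-58.75, 0) = 0, max(19.62, 0) = 19.62
Node u (S = 225): continuation = 1/1.03·[0.1455·0.0000 + 0.8545·0.0000] = 0.0000; exercise value = 0.0000 ≤ continuation, so V_u = 0.0000
Node d (S = 142.5): continuation = 1/1.03·[0.1455·0.0000 + 0.8545·19.6250] = 16.2820; exercise value = 12.5000 ≤ continuation, so V_d = 16.2820
Node 0 (S = 150): continuation = 1/1.03·[0.1455·0.0000 + 0.8545·16.2820] = 13.5085; exercise value = 5.0000 ≤ continuation, so V_0 = 13.5085

$13.51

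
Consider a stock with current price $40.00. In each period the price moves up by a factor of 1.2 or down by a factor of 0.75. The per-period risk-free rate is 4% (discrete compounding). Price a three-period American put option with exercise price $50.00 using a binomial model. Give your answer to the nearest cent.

Risk-neutral probability p = (1 + 0.04 − 0.75)/(1.2 − 0.75) = 0.2900/0.4500 = 0.6444
Terminal stock prices: S_uuu = 69.12, S_uud = 43.2, S_udd = 27, S_ddd = 16.88
Terminal payoffs (K − S): max(-19.12, 0) = 0, max(6.8, 0) = 6.8, max(23, 0) = 23, max(33.12, 0) = 33.12
Node uu (S = 57.6): continuation = 1/1.04·[0.6444·0.0000 + 0.3556·6.8000] = 2.3248; exercise value = 0.0000 ≤ continuation, so V_uu = 2.3248
Node ud (S = 36): continuation = 1/1.04·[0.6444·6.8000 + 0.3556·23.0000] = 12.0769; exercise value = 14.0000 > continuation, so V_ud = 14.0000 (exercise)
Node dd (S = 22.5): continuation = 1/1.04·[0.6444·23.0000 + 0.3556·33.1250] = 25.5769; exercise value = 27.5000 > continuation, so V_dd = 27.5000 (exercise)
Node u (S = 48): continuation = 1/1.04·[0.6444·2.3248 + 0.3556·14.0000] = 6.2269; exercise value = 2.0000 ≤ continuation, so V_u = 6.2269
Node d (S = 30): continuation = 1/1.04·[0.6444·14.0000 + 0.3556·27.5000] = 18.0769; exercise value = 20.0000 > continuation, so V_d = 20.0000 (exercise)
Node 0 (S = 40): continuation = 1/1.04·[0.6444·6.2269 + 0.3556·20.0000] = 10.6962; exercise value = 10.0000 ≤ continuation, so V_0 = 10.6962

$10.70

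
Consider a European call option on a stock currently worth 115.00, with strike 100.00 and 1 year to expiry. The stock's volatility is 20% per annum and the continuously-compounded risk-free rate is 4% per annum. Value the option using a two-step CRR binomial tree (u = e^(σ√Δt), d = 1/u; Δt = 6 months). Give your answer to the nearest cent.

21.68

CRR parameters: u = e^(σ√Δt) = e^(0.2·√0.5) = 1.1519, d = 1/u = 0.8681
Per-period rate: rΔt = 0.04·0.5 = 0.02, so R = e^0.02 = 1.0202
Risk-neutral probability p = (e^0.02 − 0.8681)/(1.1519 − 0.8681) = 0.1521/0.2838 = 0.5359
Terminal stock prices: S_uu = 152.6, S_ud = 115, S_dd = 86.67
Terminal payoffs (S − K): max(52.59, 0) = 52.59, max(15, 0) = 15, max(-13.33, 0) = 0
Node u (S = 132.5): V_u = e^(−0.02)·[0.5359·52.5931 + 0.4641·15.0000] = 34.4498
Node d (S = 99.83): V_d = e^(−0.02)·[0.5359·15.0000 + 0.4641·0.0000] = 7.8792
Node 0 (S = 115): V_0 = e^(−0.02)·[0.5359·34.4498 + 0.4641·7.8792] = 21.6801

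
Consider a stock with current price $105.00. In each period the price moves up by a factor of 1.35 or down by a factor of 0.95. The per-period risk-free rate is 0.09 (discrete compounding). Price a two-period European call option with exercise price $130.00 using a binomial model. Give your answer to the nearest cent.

$8.11

Risk-neutral probability p = (1 + 0.09 − 0.95)/(1.35 − 0.95) = 0.1400/0.4000 = 0.3500
Terminal stock prices: S_uu = 191.4, S_ud = 134.7, S_dd = 94.76
Terminal payoffs (S − K): max(61.36, 0) = 61.36, max(4.662, 0) = 4.662, max(-35.24, 0) = 0
Node u (S = 141.8): V_u = 1/1.09·[0.3500·61.3625 + 0.6500·4.6625] = 22.4839
Node d (S = 99.75): V_d = 1/1.09·[0.3500·4.6625 + 0.6500·0.0000] = 1.4971
Node 0 (S = 105): V_0 = 1/1.09·[0.3500·22.4839 + 0.6500·1.4971] = 8.1124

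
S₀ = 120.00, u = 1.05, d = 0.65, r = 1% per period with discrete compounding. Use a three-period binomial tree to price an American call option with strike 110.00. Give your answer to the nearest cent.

Risk-neutral probability p = (1 + 0.01 − 0.65)/(1.05 − 0.65) = 0.3600/0.4000 = 0.9000
Terminal stock prices: S_uuu = 138.9, S_uud = 86, S_udd = 53.24, S_ddd = 32.95
Terminal payoffs (S − K): max(28.92, 0) = 28.92, max(-24, 0) = 0, max(-56.76, 0) = 0, max(-77.05, 0) = 0
Node uu (S = 132.3): continuation = 1/1.01·[0.9000·28.9150 + 0.1000·0.0000] = 25.7658; exercise value = 22.3000 ≤ continuation, so V_uu = 25.7658
Node ud (S = 81.9): continuation = 1/1.01·[0.9000·0.0000 + 0.1000·0.0000] = 0.0000; exercise value = 0.0000 ≤ continuation, so V_ud = 0.0000
Node dd (S = 50.7): continuation = 1/1.01·[0.9000·0.0000 + 0.1000·0.0000] = 0.0000; exercise value = 0.0000 ≤ continuation, so V_dd = 0.0000
Node u (S = 126): continuation = 1/1.01·[0.9000·25.7658 + 0.1000·0.0000] = 22.9597; exercise value = 16.0000 ≤ continuation, so V_u = 22.9597
Node d (S = 78): continuation = 1/1.01·[0.9000·0.0000 + 0.1000·0.0000] = 0.0000; exercise value = 0.0000 ≤ continuation, so V_d = 0.0000
Node 0 (S = 120): continuation = 1/1.01·[0.9000·22.9597 + 0.1000·0.0000] = 20.4591; exercise value = 10.0000 ≤ continuation, so V_0 = 20.4591

20.46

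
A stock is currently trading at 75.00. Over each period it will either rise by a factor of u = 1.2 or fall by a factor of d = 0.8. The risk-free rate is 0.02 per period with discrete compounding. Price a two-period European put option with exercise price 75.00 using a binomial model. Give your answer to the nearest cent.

6.68

Risk-neutral probability p = (1 + 0.02 − 0.8)/(1.2 − 0.8) = 0.2200/0.4000 = 0.5500
Terminal stock prices: S_uu = 108, S_ud = 72, S_dd = 48
Terminal payoffs (K − S): max(-33, 0) = 0, max(3, 0) = 3, max(27, 0) = 27
Node u (S = 90): V_u = 1/1.02·[0.5500·0.0000 + 0.4500·3.0000] = 1.3235
Node d (S = 60): V_d = 1/1.02·[0.5500·3.0000 + 0.4500·27.0000] = 13.5294
Node 0 (S = 75): V_0 = 1/1.02·[0.5500·1.3235 + 0.4500·13.5294] = 6.6825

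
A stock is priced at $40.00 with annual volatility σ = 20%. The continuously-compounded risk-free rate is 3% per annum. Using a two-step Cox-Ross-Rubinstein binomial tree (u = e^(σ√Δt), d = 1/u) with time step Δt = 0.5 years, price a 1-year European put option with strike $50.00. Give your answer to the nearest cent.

CRR parameters: u = e^(σ√Δt) = e^(0.2·√0.5) = 1.1519, d = 1/u = 0.8681
Per-period rate: rΔt = 0.03·0.5 = 0.015, so R = e^0.015 = 1.0151
Risk-neutral probability p = (e^0.015 − 0.8681)/(1.1519 − 0.8681) = 0.1470/0.2838 = 0.5180
Terminal stock prices: S_uu = 53.08, S_ud = 40, S_dd = 30.15
Terminal payoffs (K − S): max(-3.076, 0) = 0, max(10, 0) = 10, max(19.85, 0) = 19.85
Node u (S = 46.08): V_u = e^(−0.015)·[0.5180·0.0000 + 0.4820·10.0000] = 4.7486
Node d (S = 34.72): V_d = e^(−0.015)·[0.5180·10.0000 + 0.4820·19.8545] = 14.5307
Node 0 (S = 40): V_0 = e^(−0.015)·[0.5180·4.7486 + 0.4820·14.5307] = 9.3231

$9.32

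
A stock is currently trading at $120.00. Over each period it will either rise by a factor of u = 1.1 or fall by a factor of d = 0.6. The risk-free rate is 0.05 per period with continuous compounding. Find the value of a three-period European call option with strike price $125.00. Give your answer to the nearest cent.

Risk-neutral probability p = (e^0.05 − 0.6)/(1.1 − 0.6) = 0.4513/0.5000 = 0.9025
Terminal stock prices: S_uuu = 159.7, S_uud = 87.12, S_udd = 47.52, S_ddd = 25.92
Terminal payoffs (S − K): max(34.72, 0) = 34.72, max(-37.88, 0) = 0, max(-77.48, 0) = 0, max(-99.08, 0) = 0
Node uu (S = 145.2): V_uu = e^(−0.05)·[0.9025·34.7200 + 0.0975·0.0000] = 29.8080
Node ud (S = 79.2): V_ud = e^(−0.05)·[0.9025·0.0000 + 0.0975·0.0000] = 0.0000
Node dd (S = 43.2): V_dd = e^(−0.05)·[0.9025·0.0000 + 0.0975·0.0000] = 0.0000
Node u (S = 132): V_u = e^(−0.05)·[0.9025·29.8080 + 0.0975·0.0000] = 25.5909
Node d (S = 72): V_d = e^(−0.05)·[0.9025·0.0000 + 0.0975·0.0000] = 0.0000
Node 0 (S = 120): V_0 = e^(−0.05)·[0.9025·25.5909 + 0.0975·0.0000] = 21.9704

$21.97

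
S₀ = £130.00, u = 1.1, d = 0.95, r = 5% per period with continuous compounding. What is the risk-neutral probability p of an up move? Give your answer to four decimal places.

p = 0.6751

Risk-neutral probability p = (e^0.05 − 0.95)/(1.1 − 0.95) = 0.1013/0.1500 = 0.6751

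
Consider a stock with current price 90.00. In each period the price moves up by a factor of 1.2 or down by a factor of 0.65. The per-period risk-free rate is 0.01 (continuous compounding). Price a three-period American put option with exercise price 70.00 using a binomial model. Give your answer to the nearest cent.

7.43

Risk-neutral probability p = (e^0.01 − 0.65)/(1.2 − 0.65) = 0.3601/0.5500 = 0.6546
Terminal stock prices: S_uuu = 155.5, S_uud = 84.24, S_udd = 45.63, S_ddd = 24.72
Terminal payoffs (K − S): max(-85.52, 0) = 0, max(-14.24, 0) = 0, max(24.37, 0) = 24.37, max(45.28, 0) = 45.28
Node uu (S = 129.6): continuation = e^(−0.01)·[0.6546·0.0000 + 0.3454·0.0000] = 0.0000; exercise value = 0.0000 ≤ continuation, so V_uu = 0.0000
Node ud (S = 70.2): continuation = e^(−0.01)·[0.6546·0.0000 + 0.3454·24.3700] = 8.3328; exercise value = 0.0000 ≤ continuation, so V_ud = 8.3328
Node dd (S = 38.03): continuation = e^(−0.01)·[0.6546·24.3700 + 0.3454·45.2837] = 31.2785; exercise value = 31.9750 > continuation, so V_dd = 31.9750 (exercise)
Node u (S = 108): continuation = e^(−0.01)·[0.6546·0.0000 + 0.3454·8.3328] = 2.8492; exercise value = 0.0000 ≤ continuation, so V_u = 2.8492
Node d (S = 58.5): continuation = e^(−0.01)·[0.6546·8.3328 + 0.3454·31.9750] = 16.3338; exercise value = 11.5000 ≤ continuation, so V_d = 16.3338
Node 0 (S = 90): continuation = e^(−0.01)·[0.6546·2.8492 + 0.3454·16.3338] = 7.4316; exercise value = 0.0000 ≤ continuation, so V_0 = 7.4316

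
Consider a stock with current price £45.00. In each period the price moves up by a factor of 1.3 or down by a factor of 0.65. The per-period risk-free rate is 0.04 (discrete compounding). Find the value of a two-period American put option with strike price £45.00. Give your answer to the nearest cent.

£7.61

Risk-neutral probability p = (1 + 0.04 − 0.65)/(1.3 − 0.65) = 0.3900/0.6500 = 0.6000
Terminal stock prices: S_uu = 76.05, S_ud = 38.02, S_dd = 19.01
Terminal payoffs (K − S): max(-31.05, 0) = 0, max(6.975, 0) = 6.975, max(25.99, 0) = 25.99
Node u (S = 58.5): continuation = 1/1.04·[0.6000·0.0000 + 0.4000·6.9750] = 2.6827; exercise value = 0.0000 ≤ continuation, so V_u = 2.6827
Node d (S = 29.25): continuation = 1/1.04·[0.6000·6.9750 + 0.4000·25.9875] = 14.0192; exercise value = 15.7500 > continuation, so V_d = 15.7500 (exercise)
Node 0 (S = 45): continuation = 1/1.04·[0.6000·2.6827 + 0.4000·15.7500] = 7.6054; exercise value = 0.0000 ≤ continuation, so V_0 = 7.6054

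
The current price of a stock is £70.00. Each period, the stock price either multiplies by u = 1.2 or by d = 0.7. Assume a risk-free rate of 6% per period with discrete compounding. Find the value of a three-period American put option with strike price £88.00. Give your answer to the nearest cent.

£18.00

Risk-neutral probability p = (1 + 0.06 − 0.7)/(1.2 − 0.7) = 0.3600/0.5000 = 0.7200
Terminal stock prices: S_uuu = 121, S_uud = 70.56, S_udd = 41.16, S_ddd = 24.01
Terminal payoffs (K − S): max(-32.96, 0) = 0, max(17.44, 0) = 17.44, max(46.84, 0) = 46.84, max(63.99, 0) = 63.99
Node uu (S = 100.8): continuation = 1/1.06·[0.7200·0.0000 + 0.2800·17.4400] = 4.6068; exercise value = 0.0000 ≤ continuation, so V_uu = 4.6068
Node ud (S = 58.8): continuation = 1/1.06·[0.7200·17.4400 + 0.2800·46.8400] = 24.2189; exercise value = 29.2000 > continuation, so V_ud = 29.2000 (exercise)
Node dd (S = 34.3): continuation = 1/1.06·[0.7200·46.8400 + 0.2800·63.9900] = 48.7189; exercise value = 53.7000 > continuation, so V_dd = 53.7000 (exercise)
Node u (S = 84): continuation = 1/1.06·[0.7200·4.6068 + 0.2800·29.2000] = 10.8423; exercise value = 4.0000 ≤ continuation, so V_u = 10.8423
Node d (S = 49): continuation = 1/1.06·[0.7200·29.2000 + 0.2800·53.7000] = 34.0189; exercise value = 39.0000 > continuation, so V_d = 39.0000 (exercise)
Node 0 (S = 70): continuation = 1/1.06·[0.7200·10.8423 + 0.2800·39.0000] = 17.6665; exercise value = 18.0000 > continuation, so V_0 = 18.0000 (exercise)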